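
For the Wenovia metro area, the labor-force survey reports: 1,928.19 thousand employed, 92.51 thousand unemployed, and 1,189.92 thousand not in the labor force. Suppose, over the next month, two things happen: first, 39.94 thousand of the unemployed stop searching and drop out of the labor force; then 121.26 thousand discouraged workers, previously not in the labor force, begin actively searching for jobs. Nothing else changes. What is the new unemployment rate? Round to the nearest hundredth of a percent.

New unemployment rate ≈ 8.27%.

Initially, labor force = 1,928.19 + 92.51 = 2,020.70 thousand, so u = 92.51/2,020.70 = 4.58%.
After the first change, unemployed and labor force both fall by 39.94 → E = 1,928.19, U = 52.57, labor force = 1,980.76 thousand.
After the second change, unemployed and labor force both rise by 121.26 → E = 1,928.19, U = 173.83, labor force = 2,102.02 thousand.
New unemployment rate = 173.83 / 2,102.02 = 8.27%.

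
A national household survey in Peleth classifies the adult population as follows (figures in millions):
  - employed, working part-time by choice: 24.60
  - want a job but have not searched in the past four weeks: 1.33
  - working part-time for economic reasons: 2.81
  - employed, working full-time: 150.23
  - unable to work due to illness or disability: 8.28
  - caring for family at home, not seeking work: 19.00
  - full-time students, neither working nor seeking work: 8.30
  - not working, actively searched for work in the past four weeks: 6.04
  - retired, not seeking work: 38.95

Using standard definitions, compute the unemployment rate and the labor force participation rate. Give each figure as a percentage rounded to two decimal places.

Employed = 24.60 + 2.81 + 150.23 = 177.64 million (anyone who worked, including part-time for economic reasons, counts as employed).
Unemployed = 6.04 million.
Labor force = 177.64 + 6.04 = 183.68 million.
Not in labor force = 1.33 + 8.28 + 19.00 + 8.30 + 38.95 = 75.86 million (those not working and not actively searching are outside the labor force — including those who want a job but have given up searching).
Civilian working-age population = 183.68 + 75.86 = 259.54 million.
Unemployment rate = 6.04 / 183.68 = 3.29%.
Labor force participation rate = 183.68 / 259.54 = 70.77%.

Unemployment rate ≈ 3.29%; labor force participation rate ≈ 70.77%.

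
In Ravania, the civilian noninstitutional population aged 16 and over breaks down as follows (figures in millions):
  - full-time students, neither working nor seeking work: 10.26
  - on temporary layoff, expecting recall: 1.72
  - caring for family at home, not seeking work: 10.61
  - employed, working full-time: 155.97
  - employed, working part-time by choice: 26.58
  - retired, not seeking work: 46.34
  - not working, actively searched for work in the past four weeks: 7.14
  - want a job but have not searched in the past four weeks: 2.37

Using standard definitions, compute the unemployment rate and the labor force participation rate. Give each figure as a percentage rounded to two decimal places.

Unemployment rate ≈ 4.63%; labor force participation rate ≈ 73.34%.

Employed = 155.97 + 26.58 = 182.55 million.
Unemployed = 1.72 + 7.14 = 8.86 million (jobless and actively searching, or on temporary layoff).
Labor force = 182.55 + 8.86 = 191.41 million.
Not in labor force = 10.26 + 10.61 + 46.34 + 2.37 = 69.58 million (those not working and not actively searching are outside the labor force — including those who want a job but have given up searching).
Civilian working-age population = 191.41 + 69.58 = 260.99 million.
Unemployment rate = 8.86 / 191.41 = 4.63%.
Labor force participation rate = 191.41 / 260.99 = 73.34%.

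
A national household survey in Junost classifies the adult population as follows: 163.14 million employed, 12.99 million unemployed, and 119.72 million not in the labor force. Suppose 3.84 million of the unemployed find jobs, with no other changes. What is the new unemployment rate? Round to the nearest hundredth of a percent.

Initially, labor force = 163.14 + 12.99 = 176.13 million, so u = 12.99/176.13 = 7.38%.
After the change, unemployed falls and employed rises by 3.84; labor force unchanged → E = 166.98, U = 9.15, labor force = 176.13 million.
New unemployment rate = 9.15 / 176.13 = 5.20%.

New unemployment rate ≈ 5.20%.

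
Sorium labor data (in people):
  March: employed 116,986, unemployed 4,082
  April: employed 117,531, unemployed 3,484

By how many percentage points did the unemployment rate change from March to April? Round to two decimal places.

The unemployment rate changed by −0.49 percentage points.

March: labor force = 116,986 + 4,082 = 121,068; u = 4,082/121,068 = 3.37%.
April: labor force = 117,531 + 3,484 = 121,015; u = 3,484/121,015 = 2.88%.
Change = 2.88% − 3.37% = −0.49 pp.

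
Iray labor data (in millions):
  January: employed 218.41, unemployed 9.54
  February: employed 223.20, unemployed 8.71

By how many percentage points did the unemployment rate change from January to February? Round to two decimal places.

The unemployment rate changed by −0.43 percentage points.

January: labor force = 218.41 + 9.54 = 227.95; u = 9.54/227.95 = 4.19%.
February: labor force = 223.20 + 8.71 = 231.91; u = 8.71/231.91 = 3.76%.
Change = 3.76% − 4.19% = −0.43 pp.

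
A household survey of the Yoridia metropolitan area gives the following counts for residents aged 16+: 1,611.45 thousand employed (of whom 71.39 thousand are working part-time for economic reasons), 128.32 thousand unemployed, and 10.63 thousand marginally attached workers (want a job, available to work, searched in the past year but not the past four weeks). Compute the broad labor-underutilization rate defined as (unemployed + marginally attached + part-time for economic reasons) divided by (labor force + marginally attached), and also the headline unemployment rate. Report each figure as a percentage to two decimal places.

Labor force = 1,611.45 + 128.32 = 1,739.77 thousand.
Numerator = 128.32 + 10.63 + 71.39 = 210.34 thousand.
Denominator = 1,739.77 + 10.63 = 1,750.40 thousand.
Broad rate = 210.34 / 1,750.40 = 12.02%.
Headline unemployment rate = 128.32 / 1,739.77 = 7.38%.

Broad underutilization rate ≈ 12.02%; headline unemployment rate ≈ 7.38%.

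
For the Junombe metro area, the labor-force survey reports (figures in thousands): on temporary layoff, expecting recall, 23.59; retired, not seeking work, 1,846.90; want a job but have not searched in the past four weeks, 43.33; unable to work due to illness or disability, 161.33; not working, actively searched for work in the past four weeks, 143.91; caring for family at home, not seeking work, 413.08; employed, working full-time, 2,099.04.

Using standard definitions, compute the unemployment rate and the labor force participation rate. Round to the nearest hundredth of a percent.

Employed = 2,099.04 thousand.
Unemployed = 23.59 + 143.91 = 167.50 thousand (jobless and actively searching, or on temporary layoff).
Labor force = 2,099.04 + 167.50 = 2,266.54 thousand.
Not in labor force = 1,846.90 + 43.33 + 161.33 + 413.08 = 2,464.64 thousand (those not working and not actively searching are outside the labor force — including those who want a job but have given up searching).
Civilian working-age population = 2,266.54 + 2,464.64 = 4,731.18 thousand.
Unemployment rate = 167.50 / 2,266.54 = 7.39%.
Labor force participation rate = 2,266.54 / 4,731.18 = 47.91%.

Unemployment rate ≈ 7.39%; labor force participation rate ≈ 47.91%.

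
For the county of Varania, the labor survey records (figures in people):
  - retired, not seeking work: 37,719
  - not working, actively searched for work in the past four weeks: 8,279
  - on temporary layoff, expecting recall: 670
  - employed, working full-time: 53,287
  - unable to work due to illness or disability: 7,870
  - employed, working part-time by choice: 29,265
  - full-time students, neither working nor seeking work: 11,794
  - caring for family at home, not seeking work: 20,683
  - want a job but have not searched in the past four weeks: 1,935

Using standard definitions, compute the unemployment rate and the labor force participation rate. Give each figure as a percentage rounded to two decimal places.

Employed = 53,287 + 29,265 = 82,552.
Unemployed = 8,279 + 670 = 8,949 (jobless and actively searching, or on temporary layoff).
Labor force = 82,552 + 8,949 = 91,501.
Not in labor force = 37,719 + 7,870 + 11,794 + 20,683 + 1,935 = 80,001 (those not working and not actively searching are outside the labor force — including those who want a job but have given up searching).
Civilian working-age population = 91,501 + 80,001 = 171,502.
Unemployment rate = 8,949 / 91,501 = 9.78%.
Labor force participation rate = 91,501 / 171,502 = 53.35%.

Unemployment rate ≈ 9.78%; labor force participation rate ≈ 53.35%.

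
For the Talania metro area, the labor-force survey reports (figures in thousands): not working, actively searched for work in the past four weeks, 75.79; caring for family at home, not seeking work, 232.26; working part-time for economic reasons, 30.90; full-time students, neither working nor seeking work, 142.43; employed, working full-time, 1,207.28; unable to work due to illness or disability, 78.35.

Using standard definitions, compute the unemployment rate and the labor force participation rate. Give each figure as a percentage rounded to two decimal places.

Unemployment rate ≈ 5.77%; labor force participation rate ≈ 74.36%.

Employed = 30.90 + 1,207.28 = 1,238.18 thousand (anyone who worked, including part-time for economic reasons, counts as employed).
Unemployed = 75.79 thousand.
Labor force = 1,238.18 + 75.79 = 1,313.97 thousand.
Not in labor force = 232.26 + 142.43 + 78.35 = 453.04 thousand (those not working and not actively searching are outside the labor force).
Civilian working-age population = 1,313.97 + 453.04 = 1,767.01 thousand.
Unemployment rate = 75.79 / 1,313.97 = 5.77%.
Labor force participation rate = 1,313.97 / 1,767.01 = 74.36%.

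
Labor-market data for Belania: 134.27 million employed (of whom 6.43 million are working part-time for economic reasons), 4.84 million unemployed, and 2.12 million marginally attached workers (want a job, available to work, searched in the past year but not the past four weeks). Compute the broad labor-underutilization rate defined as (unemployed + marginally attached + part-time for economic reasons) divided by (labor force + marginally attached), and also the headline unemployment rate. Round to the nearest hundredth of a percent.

Broad underutilization rate ≈ 9.48%; headline unemployment rate ≈ 3.48%.

Labor force = 134.27 + 4.84 = 139.11 million.
Numerator = 4.84 + 2.12 + 6.43 = 13.39 million.
Denominator = 139.11 + 2.12 = 141.23 million.
Broad rate = 13.39 / 141.23 = 9.48%.
Headline unemployment rate = 4.84 / 139.11 = 3.48%.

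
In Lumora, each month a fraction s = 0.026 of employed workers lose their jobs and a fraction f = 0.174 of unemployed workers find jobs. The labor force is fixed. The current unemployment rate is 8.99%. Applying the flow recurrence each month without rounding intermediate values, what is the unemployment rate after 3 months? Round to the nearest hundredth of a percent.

With a fixed labor force, u_{t+1} = u_t + s·(1−u_t) − f·u_t = u_t·(1−s−f) + s.
Here 1−s−f = 0.800 and s = 0.026.
u_1 = 0.089900 × 0.800 + 0.026 = 0.097920.
u_2 = 0.097920 × 0.800 + 0.026 = 0.104336.
u_3 = 0.104336 × 0.800 + 0.026 = 0.109469.

Unemployment rate after three months ≈ 10.95%.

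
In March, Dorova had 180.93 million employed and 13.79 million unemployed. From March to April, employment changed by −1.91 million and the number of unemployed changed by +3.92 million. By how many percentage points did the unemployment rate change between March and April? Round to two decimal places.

March: labor force = 180.93 + 13.79 = 194.72; u = 13.79/194.72 = 7.08%.
April: labor force = 179.02 + 17.71 = 196.73; u = 17.71/196.73 = 9.00%.
Change = 9.00% − 7.08% = +1.92 pp.

The unemployment rate changed by +1.92 percentage points.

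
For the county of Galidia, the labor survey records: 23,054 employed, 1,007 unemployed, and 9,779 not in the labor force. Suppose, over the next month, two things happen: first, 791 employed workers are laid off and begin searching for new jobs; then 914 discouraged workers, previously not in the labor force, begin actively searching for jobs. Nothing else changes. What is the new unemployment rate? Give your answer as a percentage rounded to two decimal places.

New unemployment rate ≈ 10.86%.

Initially, labor force = 23,054 + 1,007 = 24,061, so u = 1,007/24,061 = 4.19%.
After the first change, employed falls and unemployed rises by 791; labor force unchanged → E = 22,263, U = 1,798, labor force = 24,061.
After the second change, unemployed and labor force both rise by 914 → E = 22,263, U = 2,712, labor force = 24,975.
New unemployment rate = 2,712 / 24,975 = 10.86%.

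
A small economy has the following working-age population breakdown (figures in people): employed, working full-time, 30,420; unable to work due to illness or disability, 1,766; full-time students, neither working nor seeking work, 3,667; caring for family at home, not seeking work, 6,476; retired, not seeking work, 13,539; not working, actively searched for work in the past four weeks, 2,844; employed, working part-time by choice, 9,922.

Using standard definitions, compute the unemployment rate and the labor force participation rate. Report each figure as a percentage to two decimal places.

Unemployment rate ≈ 6.59%; labor force participation rate ≈ 62.92%.

Employed = 30,420 + 9,922 = 40,342.
Unemployed = 2,844.
Labor force = 40,342 + 2,844 = 43,186.
Not in labor force = 1,766 + 3,667 + 6,476 + 13,539 = 25,448 (those not working and not actively searching are outside the labor force).
Civilian working-age population = 43,186 + 25,448 = 68,634.
Unemployment rate = 2,844 / 43,186 = 6.59%.
Labor force participation rate = 43,186 / 68,634 = 62.92%.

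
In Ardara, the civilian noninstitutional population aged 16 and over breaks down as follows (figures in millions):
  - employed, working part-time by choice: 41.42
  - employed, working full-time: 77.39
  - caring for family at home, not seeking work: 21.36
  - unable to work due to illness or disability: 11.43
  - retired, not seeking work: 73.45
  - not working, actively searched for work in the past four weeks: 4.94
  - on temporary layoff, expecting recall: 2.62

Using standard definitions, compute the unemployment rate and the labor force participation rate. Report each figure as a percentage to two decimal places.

Employed = 41.42 + 77.39 = 118.81 million.
Unemployed = 4.94 + 2.62 = 7.56 million (jobless and actively searching, or on temporary layoff).
Labor force = 118.81 + 7.56 = 126.37 million.
Not in labor force = 21.36 + 11.43 + 73.45 = 106.24 million (those not working and not actively searching are outside the labor force).
Civilian working-age population = 126.37 + 106.24 = 232.61 million.
Unemployment rate = 7.56 / 126.37 = 5.98%.
Labor force participation rate = 126.37 / 232.61 = 54.33%.

Unemployment rate ≈ 5.98%; labor force participation rate ≈ 54.33%.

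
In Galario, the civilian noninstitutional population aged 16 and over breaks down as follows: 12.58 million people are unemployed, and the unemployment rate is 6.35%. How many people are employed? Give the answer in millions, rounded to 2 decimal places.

About 185.53 million are employed.

Labor force = U / u = 12.58 / 0.0635 ≈ 198.11 million.
Employed = labor force − unemployed = 198.11 − 12.58 = 185.53 million.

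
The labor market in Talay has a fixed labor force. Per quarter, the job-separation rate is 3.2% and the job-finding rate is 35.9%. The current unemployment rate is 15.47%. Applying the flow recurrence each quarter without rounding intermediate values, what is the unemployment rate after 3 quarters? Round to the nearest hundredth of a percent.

With a fixed labor force, u_{t+1} = u_t + s·(1−u_t) − f·u_t = u_t·(1−s−f) + s.
Here 1−s−f = 0.609 and s = 0.032.
u_1 = 0.154700 × 0.609 + 0.032 = 0.126212.
u_2 = 0.126212 × 0.609 + 0.032 = 0.108863.
u_3 = 0.108863 × 0.609 + 0.032 = 0.098298.

Unemployment rate after three quarters ≈ 9.83%.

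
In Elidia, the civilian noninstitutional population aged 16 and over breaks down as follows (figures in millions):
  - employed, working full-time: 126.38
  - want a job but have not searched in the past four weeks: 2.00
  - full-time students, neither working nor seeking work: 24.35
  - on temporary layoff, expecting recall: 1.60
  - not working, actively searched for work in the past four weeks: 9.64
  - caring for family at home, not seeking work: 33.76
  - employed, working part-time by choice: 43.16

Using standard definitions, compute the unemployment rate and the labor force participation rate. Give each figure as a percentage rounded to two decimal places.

Employed = 126.38 + 43.16 = 169.54 million.
Unemployed = 1.60 + 9.64 = 11.24 million (jobless and actively searching, or on temporary layoff).
Labor force = 169.54 + 11.24 = 180.78 million.
Not in labor force = 2.00 + 24.35 + 33.76 = 60.11 million (those not working and not actively searching are outside the labor force — including those who want a job but have given up searching).
Civilian working-age population = 180.78 + 60.11 = 240.89 million.
Unemployment rate = 11.24 / 180.78 = 6.22%.
Labor force participation rate = 180.78 / 240.89 = 75.05%.

Unemployment rate ≈ 6.22%; labor force participation rate ≈ 75.05%.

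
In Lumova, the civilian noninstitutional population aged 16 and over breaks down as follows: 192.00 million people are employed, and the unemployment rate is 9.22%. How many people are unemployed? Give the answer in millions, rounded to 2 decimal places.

About 19.50 million are unemployed.

Let U be the number unemployed. The labor force is E + U, and U/(E+U) = 0.0922.
So U = 0.0922 × 192.00 / (1 − 0.0922) = 17.7024 / 0.9078 ≈ 19.50 million.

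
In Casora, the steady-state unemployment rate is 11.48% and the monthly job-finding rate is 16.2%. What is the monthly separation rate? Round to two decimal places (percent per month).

Separation rate ≈ 2.10% per month.

From u* = s/(s+f): s = u·f/(1−u).
s = 0.1148 × 16.2 / (1 − 0.1148) = 1.8598 / 0.8852 ≈ 2.10% per month.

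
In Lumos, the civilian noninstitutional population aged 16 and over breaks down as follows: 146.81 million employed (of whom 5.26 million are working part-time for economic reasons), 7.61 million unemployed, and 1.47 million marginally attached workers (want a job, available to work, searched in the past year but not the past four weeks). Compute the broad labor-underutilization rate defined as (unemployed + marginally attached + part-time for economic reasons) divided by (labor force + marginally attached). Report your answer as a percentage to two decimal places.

Labor force = 146.81 + 7.61 = 154.42 million.
Numerator = 7.61 + 1.47 + 5.26 = 14.34 million.
Denominator = 154.42 + 1.47 = 155.89 million.
Broad rate = 14.34 / 155.89 = 9.20%.

Broad underutilization rate ≈ 9.20%.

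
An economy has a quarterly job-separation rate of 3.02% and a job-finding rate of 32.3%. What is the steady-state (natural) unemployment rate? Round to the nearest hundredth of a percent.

At steady state the flows balance: s·E = f·U, so U/(E+U) = s/(s+f).
u* = 3.02 / (3.02 + 32.3) = 3.02 / 35.32 = 8.55%.

Steady-state unemployment rate ≈ 8.55%.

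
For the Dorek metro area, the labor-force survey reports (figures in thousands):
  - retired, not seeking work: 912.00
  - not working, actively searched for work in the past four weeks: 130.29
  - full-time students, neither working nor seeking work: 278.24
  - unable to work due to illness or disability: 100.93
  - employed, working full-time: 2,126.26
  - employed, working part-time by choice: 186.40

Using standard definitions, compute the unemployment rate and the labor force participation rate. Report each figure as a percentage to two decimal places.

Employed = 2,126.26 + 186.40 = 2,312.66 thousand.
Unemployed = 130.29 thousand.
Labor force = 2,312.66 + 130.29 = 2,442.95 thousand.
Not in labor force = 912.00 + 278.24 + 100.93 = 1,291.17 thousand (those not working and not actively searching are outside the labor force).
Civilian working-age population = 2,442.95 + 1,291.17 = 3,734.12 thousand.
Unemployment rate = 130.29 / 2,442.95 = 5.33%.
Labor force participation rate = 2,442.95 / 3,734.12 = 65.42%.

Unemployment rate ≈ 5.33%; labor force participation rate ≈ 65.42%.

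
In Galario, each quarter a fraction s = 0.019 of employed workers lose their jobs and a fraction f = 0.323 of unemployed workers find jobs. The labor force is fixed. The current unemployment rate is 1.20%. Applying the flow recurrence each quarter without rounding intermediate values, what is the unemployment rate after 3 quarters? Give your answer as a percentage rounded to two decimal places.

With a fixed labor force, u_{t+1} = u_t + s·(1−u_t) − f·u_t = u_t·(1−s−f) + s.
Here 1−s−f = 0.658 and s = 0.019.
u_1 = 0.012000 × 0.658 + 0.019 = 0.026896.
u_2 = 0.026896 × 0.658 + 0.019 = 0.036698.
u_3 = 0.036698 × 0.658 + 0.019 = 0.043147.

Unemployment rate after three quarters ≈ 4.31%.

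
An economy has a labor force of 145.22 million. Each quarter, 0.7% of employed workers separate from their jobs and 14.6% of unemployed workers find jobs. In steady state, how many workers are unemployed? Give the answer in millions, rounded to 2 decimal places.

About 6.64 million are unemployed in steady state.

Steady-state unemployment rate u* = s/(s+f) = 0.7/(0.7+14.6) = 0.045752.
Unemployed = u* × labor force = 0.045752 × 145.22 ≈ 6.64 million.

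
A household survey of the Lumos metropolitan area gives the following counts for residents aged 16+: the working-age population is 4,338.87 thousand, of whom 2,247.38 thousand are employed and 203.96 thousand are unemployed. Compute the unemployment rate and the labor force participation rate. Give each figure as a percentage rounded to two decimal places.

Labor force = employed + unemployed = 2,247.38 + 203.96 = 2,451.34 thousand.
Unemployment rate = 203.96 / 2,451.34 = 8.32%.
Labor force participation rate = 2,451.34 / 4,338.87 = 56.50%.

Unemployment rate ≈ 8.32%; labor force participation rate ≈ 56.50%.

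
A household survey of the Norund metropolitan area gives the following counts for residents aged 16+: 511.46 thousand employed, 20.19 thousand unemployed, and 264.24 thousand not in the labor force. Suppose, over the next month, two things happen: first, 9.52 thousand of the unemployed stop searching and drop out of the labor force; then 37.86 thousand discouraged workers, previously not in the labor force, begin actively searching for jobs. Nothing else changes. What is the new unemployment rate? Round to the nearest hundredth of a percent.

Initially, labor force = 511.46 + 20.19 = 531.65 thousand, so u = 20.19/531.65 = 3.80%.
After the first change, unemployed and labor force both fall by 9.52 → E = 511.46, U = 10.67, labor force = 522.13 thousand.
After the second change, unemployed and labor force both rise by 37.86 → E = 511.46, U = 48.53, labor force = 559.99 thousand.
New unemployment rate = 48.53 / 559.99 = 8.67%.

New unemployment rate ≈ 8.67%.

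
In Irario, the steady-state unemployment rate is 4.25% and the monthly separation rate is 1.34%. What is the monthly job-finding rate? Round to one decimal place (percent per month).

Job-finding rate ≈ 30.2% per month.

From u* = s/(s+f): f = s·(1−u)/u.
f = 1.34 × (1 − 0.0425) / 0.0425 = 1.2831 / 0.0425 ≈ 30.2% per month.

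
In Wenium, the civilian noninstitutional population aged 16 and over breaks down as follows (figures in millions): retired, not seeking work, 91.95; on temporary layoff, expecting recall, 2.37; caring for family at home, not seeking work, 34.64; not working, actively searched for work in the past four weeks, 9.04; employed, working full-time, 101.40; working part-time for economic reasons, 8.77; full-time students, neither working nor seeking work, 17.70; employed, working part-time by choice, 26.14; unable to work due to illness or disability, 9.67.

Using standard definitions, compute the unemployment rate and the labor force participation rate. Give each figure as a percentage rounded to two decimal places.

Employed = 101.40 + 8.77 + 26.14 = 136.31 million (anyone who worked, including part-time for economic reasons, counts as employed).
Unemployed = 2.37 + 9.04 = 11.41 million (jobless and actively searching, or on temporary layoff).
Labor force = 136.31 + 11.41 = 147.72 million.
Not in labor force = 91.95 + 34.64 + 17.70 + 9.67 = 153.96 million (those not working and not actively searching are outside the labor force).
Civilian working-age population = 147.72 + 153.96 = 301.68 million.
Unemployment rate = 11.41 / 147.72 = 7.72%.
Labor force participation rate = 147.72 / 301.68 = 48.97%.

Unemployment rate ≈ 7.72%; labor force participation rate ≈ 48.97%.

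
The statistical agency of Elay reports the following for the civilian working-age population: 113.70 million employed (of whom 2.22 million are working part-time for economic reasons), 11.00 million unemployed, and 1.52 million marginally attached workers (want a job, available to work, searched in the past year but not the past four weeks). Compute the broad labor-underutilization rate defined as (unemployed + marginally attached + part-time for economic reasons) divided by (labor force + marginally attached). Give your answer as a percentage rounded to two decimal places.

Labor force = 113.70 + 11.00 = 124.70 million.
Numerator = 11.00 + 1.52 + 2.22 = 14.74 million.
Denominator = 124.70 + 1.52 = 126.22 million.
Broad rate = 14.74 / 126.22 = 11.68%.

Broad underutilization rate ≈ 11.68%.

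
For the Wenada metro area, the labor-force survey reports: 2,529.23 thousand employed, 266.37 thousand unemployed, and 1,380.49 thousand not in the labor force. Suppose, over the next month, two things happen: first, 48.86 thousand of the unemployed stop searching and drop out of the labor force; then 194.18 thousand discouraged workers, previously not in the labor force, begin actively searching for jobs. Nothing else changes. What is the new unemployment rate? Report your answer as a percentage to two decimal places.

New unemployment rate ≈ 14.00%.

Initially, labor force = 2,529.23 + 266.37 = 2,795.60 thousand, so u = 266.37/2,795.60 = 9.53%.
After the first change, unemployed and labor force both fall by 48.86 → E = 2,529.23, U = 217.51, labor force = 2,746.74 thousand.
After the second change, unemployed and labor force both rise by 194.18 → E = 2,529.23, U = 411.69, labor force = 2,940.92 thousand.
New unemployment rate = 411.69 / 2,940.92 = 14.00%.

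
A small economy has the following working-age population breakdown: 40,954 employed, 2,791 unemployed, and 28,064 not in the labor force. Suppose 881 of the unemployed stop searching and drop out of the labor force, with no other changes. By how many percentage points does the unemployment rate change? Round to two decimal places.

Initially, labor force = 40,954 + 2,791 = 43,745, so u = 2,791/43,745 = 6.38%.
After the change, unemployed and labor force both fall by 881 → E = 40,954, U = 1,910, labor force = 42,864.
New unemployment rate = 1,910 / 42,864 = 4.46%.
Change = 4.46% − 6.38% = −1.92 percentage points.

The unemployment rate changes by −1.92 percentage points.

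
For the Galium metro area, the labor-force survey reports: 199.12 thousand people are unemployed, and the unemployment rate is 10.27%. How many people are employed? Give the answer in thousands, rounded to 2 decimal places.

About 1,739.73 thousand are employed.

Labor force = U / u = 199.12 / 0.1027 ≈ 1,938.85 thousand.
Employed = labor force − unemployed = 1,938.85 − 199.12 = 1,739.73 thousand.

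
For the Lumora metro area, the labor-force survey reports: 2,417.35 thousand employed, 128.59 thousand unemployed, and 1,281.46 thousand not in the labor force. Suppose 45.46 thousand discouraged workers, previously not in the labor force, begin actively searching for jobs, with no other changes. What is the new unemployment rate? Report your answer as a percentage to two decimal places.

New unemployment rate ≈ 6.72%.

Initially, labor force = 2,417.35 + 128.59 = 2,545.94 thousand, so u = 128.59/2,545.94 = 5.05%.
After the change, unemployed and labor force both rise by 45.46 → E = 2,417.35, U = 174.05, labor force = 2,591.40 thousand.
New unemployment rate = 174.05 / 2,591.40 = 6.72%.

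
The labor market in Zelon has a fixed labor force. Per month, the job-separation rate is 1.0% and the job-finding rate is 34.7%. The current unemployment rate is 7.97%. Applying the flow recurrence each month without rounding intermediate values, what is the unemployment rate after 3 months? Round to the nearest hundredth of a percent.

With a fixed labor force, u_{t+1} = u_t + s·(1−u_t) − f·u_t = u_t·(1−s−f) + s.
Here 1−s−f = 0.643 and s = 0.010.
u_1 = 0.079700 × 0.643 + 0.010 = 0.061247.
u_2 = 0.061247 × 0.643 + 0.010 = 0.049382.
u_3 = 0.049382 × 0.643 + 0.010 = 0.041753.

Unemployment rate after three months ≈ 4.18%.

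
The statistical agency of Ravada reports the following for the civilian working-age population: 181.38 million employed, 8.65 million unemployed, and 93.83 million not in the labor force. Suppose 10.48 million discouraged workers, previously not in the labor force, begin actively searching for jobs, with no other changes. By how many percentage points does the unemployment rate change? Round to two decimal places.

The unemployment rate changes by +4.99 percentage points.

Initially, labor force = 181.38 + 8.65 = 190.03 million, so u = 8.65/190.03 = 4.55%.
After the change, unemployed and labor force both rise by 10.48 → E = 181.38, U = 19.13, labor force = 200.51 million.
New unemployment rate = 19.13 / 200.51 = 9.54%.
Change = 9.54% − 4.55% = +4.99 percentage points.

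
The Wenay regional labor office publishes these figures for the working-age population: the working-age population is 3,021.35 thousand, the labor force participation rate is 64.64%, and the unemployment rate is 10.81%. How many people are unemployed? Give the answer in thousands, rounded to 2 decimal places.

About 211.12 thousand are unemployed.

Labor force = 0.6464 × 3,021.35 = 1,953.00 thousand.
Unemployed = 0.1081 × 1,953.00 ≈ 211.12 thousand.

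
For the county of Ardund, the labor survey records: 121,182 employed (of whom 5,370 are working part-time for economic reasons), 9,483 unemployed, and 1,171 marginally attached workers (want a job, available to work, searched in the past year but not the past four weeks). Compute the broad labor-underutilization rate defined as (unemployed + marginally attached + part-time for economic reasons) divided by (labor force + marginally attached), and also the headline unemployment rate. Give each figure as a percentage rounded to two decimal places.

Labor force = 121,182 + 9,483 = 130,665.
Numerator = 9,483 + 1,171 + 5,370 = 16,024.
Denominator = 130,665 + 1,171 = 131,836.
Broad rate = 16,024 / 131,836 = 12.15%.
Headline unemployment rate = 9,483 / 130,665 = 7.26%.

Broad underutilization rate ≈ 12.15%; headline unemployment rate ≈ 7.26%.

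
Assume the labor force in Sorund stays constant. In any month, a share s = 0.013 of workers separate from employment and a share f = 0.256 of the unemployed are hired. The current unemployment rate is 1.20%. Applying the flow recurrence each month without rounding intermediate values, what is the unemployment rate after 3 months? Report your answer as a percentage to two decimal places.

Unemployment rate after three months ≈ 3.41%.

With a fixed labor force, u_{t+1} = u_t + s·(1−u_t) − f·u_t = u_t·(1−s−f) + s.
Here 1−s−f = 0.731 and s = 0.013.
u_1 = 0.012000 × 0.731 + 0.013 = 0.021772.
u_2 = 0.021772 × 0.731 + 0.013 = 0.028915.
u_3 = 0.028915 × 0.731 + 0.013 = 0.034137.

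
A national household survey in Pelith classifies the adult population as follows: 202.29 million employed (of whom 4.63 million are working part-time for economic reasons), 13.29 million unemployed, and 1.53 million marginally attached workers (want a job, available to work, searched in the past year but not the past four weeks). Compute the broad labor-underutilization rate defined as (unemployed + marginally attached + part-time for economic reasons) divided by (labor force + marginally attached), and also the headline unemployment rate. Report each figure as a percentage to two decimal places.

Labor force = 202.29 + 13.29 = 215.58 million.
Numerator = 13.29 + 1.53 + 4.63 = 19.45 million.
Denominator = 215.58 + 1.53 = 217.11 million.
Broad rate = 19.45 / 217.11 = 8.96%.
Headline unemployment rate = 13.29 / 215.58 = 6.16%.

Broad underutilization rate ≈ 8.96%; headline unemployment rate ≈ 6.16%.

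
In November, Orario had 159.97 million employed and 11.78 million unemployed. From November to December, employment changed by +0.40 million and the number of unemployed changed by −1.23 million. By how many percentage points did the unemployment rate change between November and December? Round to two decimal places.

The unemployment rate changed by −0.69 percentage points.

November: labor force = 159.97 + 11.78 = 171.75; u = 11.78/171.75 = 6.86%.
December: labor force = 160.37 + 10.55 = 170.92; u = 10.55/170.92 = 6.17%.
Change = 6.17% − 6.86% = −0.69 pp.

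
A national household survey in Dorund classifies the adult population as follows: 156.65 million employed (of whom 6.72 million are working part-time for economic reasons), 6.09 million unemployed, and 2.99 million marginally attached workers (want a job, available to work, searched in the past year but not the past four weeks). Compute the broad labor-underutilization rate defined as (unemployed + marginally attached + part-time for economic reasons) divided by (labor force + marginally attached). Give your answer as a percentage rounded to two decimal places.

Broad underutilization rate ≈ 9.53%.

Labor force = 156.65 + 6.09 = 162.74 million.
Numerator = 6.09 + 2.99 + 6.72 = 15.80 million.
Denominator = 162.74 + 2.99 = 165.73 million.
Broad rate = 15.80 / 165.73 = 9.53%.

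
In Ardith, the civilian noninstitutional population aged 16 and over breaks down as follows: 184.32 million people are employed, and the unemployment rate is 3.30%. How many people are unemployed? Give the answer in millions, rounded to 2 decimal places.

About 6.29 million are unemployed.

Let U be the number unemployed. The labor force is E + U, and U/(E+U) = 0.0330.
So U = 0.0330 × 184.32 / (1 − 0.0330) = 6.0826 / 0.9670 ≈ 6.29 million.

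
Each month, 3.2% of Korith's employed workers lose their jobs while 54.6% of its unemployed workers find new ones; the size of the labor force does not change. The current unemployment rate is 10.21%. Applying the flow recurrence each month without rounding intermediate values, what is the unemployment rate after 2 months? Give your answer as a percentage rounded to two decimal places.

Unemployment rate after two months ≈ 6.37%.

With a fixed labor force, u_{t+1} = u_t + s·(1−u_t) − f·u_t = u_t·(1−s−f) + s.
Here 1−s−f = 0.422 and s = 0.032.
u_1 = 0.102100 × 0.422 + 0.032 = 0.075086.
u_2 = 0.075086 × 0.422 + 0.032 = 0.063686.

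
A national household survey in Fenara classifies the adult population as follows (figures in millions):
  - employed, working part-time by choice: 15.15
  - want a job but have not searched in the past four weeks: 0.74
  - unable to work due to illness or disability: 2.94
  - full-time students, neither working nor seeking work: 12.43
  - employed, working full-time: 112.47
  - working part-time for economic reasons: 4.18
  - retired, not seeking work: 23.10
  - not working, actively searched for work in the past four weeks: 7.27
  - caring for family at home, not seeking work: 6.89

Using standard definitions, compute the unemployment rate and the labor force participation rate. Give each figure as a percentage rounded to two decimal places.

Employed = 15.15 + 112.47 + 4.18 = 131.80 million (anyone who worked, including part-time for economic reasons, counts as employed).
Unemployed = 7.27 million.
Labor force = 131.80 + 7.27 = 139.07 million.
Not in labor force = 0.74 + 2.94 + 12.43 + 23.10 + 6.89 = 46.10 million (those not working and not actively searching are outside the labor force — including those who want a job but have given up searching).
Civilian working-age population = 139.07 + 46.10 = 185.17 million.
Unemployment rate = 7.27 / 139.07 = 5.23%.
Labor force participation rate = 139.07 / 185.17 = 75.10%.

Unemployment rate ≈ 5.23%; labor force participation rate ≈ 75.10%.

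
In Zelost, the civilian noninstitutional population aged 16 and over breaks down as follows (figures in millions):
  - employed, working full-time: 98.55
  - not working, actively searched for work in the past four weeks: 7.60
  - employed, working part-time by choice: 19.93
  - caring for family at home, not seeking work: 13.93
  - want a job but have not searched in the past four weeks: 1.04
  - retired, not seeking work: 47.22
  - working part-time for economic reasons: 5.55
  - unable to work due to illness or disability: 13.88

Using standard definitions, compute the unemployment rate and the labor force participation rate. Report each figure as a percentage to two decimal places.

Employed = 98.55 + 19.93 + 5.55 = 124.03 million (anyone who worked, including part-time for economic reasons, counts as employed).
Unemployed = 7.60 million.
Labor force = 124.03 + 7.60 = 131.63 million.
Not in labor force = 13.93 + 1.04 + 47.22 + 13.88 = 76.07 million (those not working and not actively searching are outside the labor force — including those who want a job but have given up searching).
Civilian working-age population = 131.63 + 76.07 = 207.70 million.
Unemployment rate = 7.60 / 131.63 = 5.77%.
Labor force participation rate = 131.63 / 207.70 = 63.38%.

Unemployment rate ≈ 5.77%; labor force participation rate ≈ 63.38%.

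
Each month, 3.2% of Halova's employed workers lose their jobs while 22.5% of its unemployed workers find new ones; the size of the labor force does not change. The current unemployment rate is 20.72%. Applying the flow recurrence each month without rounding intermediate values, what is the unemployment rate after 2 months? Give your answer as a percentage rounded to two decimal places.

With a fixed labor force, u_{t+1} = u_t + s·(1−u_t) − f·u_t = u_t·(1−s−f) + s.
Here 1−s−f = 0.743 and s = 0.032.
u_1 = 0.207200 × 0.743 + 0.032 = 0.185950.
u_2 = 0.185950 × 0.743 + 0.032 = 0.170161.

Unemployment rate after two months ≈ 17.02%.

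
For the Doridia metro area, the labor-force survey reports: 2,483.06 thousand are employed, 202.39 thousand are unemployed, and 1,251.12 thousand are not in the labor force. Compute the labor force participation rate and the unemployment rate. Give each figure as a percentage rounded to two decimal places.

Labor force participation rate ≈ 68.22%; unemployment rate ≈ 7.54%.

Labor force = employed + unemployed = 2,483.06 + 202.39 = 2,685.45 thousand.
Working-age population = 2,685.45 + 1,251.12 = 3,936.57 thousand.
Unemployment rate = 202.39 / 2,685.45 = 7.54%.
Labor force participation rate = 2,685.45 / 3,936.57 = 68.22%.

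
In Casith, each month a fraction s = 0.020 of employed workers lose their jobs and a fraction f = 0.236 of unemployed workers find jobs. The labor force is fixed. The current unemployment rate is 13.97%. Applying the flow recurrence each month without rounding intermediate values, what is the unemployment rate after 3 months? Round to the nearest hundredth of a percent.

Unemployment rate after three months ≈ 10.35%.

With a fixed labor force, u_{t+1} = u_t + s·(1−u_t) − f·u_t = u_t·(1−s−f) + s.
Here 1−s−f = 0.744 and s = 0.020.
u_1 = 0.139700 × 0.744 + 0.020 = 0.123937.
u_2 = 0.123937 × 0.744 + 0.020 = 0.112209.
u_3 = 0.112209 × 0.744 + 0.020 = 0.103483.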